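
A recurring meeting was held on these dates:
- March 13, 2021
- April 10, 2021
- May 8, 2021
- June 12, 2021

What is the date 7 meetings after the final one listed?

These are Saturdays at 28- or 35-day spacing (28, 28, 35).
The pattern: 2nd Saturday of the month.
2nd Saturday of July 2021: July 10, 2021.
2nd Saturday of August 2021: August 14, 2021.
September 2021 — 2nd Saturday is September 11, 2021.
October 2021 — 2nd Saturday is October 9, 2021.
2nd Saturday of November 2021: November 13, 2021.
2nd Saturday of December 2021: December 11, 2021.
2nd Saturday of January 2022: January 8, 2022.

January 8, 2022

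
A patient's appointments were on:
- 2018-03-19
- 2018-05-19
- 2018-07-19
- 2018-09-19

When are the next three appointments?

2018-11-19, 2019-01-19, 2019-03-19

The day-of-month is always 19 (61, 61, 62 days between events).
So this recurs on the 19th of every 2 months.
Next: November 2018 → 2018-11-19.
Next: January 2019 → 2019-01-19.
Next: March 2019 → 2019-03-19.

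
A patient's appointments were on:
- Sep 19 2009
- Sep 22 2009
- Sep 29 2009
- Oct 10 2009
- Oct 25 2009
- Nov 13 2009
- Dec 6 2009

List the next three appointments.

The spacing grows by 4 each time: 3, 7, 11, 15, 19, 23 days.
Next gap: 27 days. Dec 6 2009 + 27 days = Jan 2 2010.
Next gap: 31 days. Jan 2 2010 + 31 days = Feb 2 2010.
Next gap: 35 days. Feb 2 2010 + 35 days = Mar 9 2010.

Jan 2 2010, Feb 2 2010, Mar 9 2010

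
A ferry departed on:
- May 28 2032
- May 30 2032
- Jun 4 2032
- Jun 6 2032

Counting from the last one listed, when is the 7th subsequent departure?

Jul 2 2032

Gaps: 2, 5, 2 days — not constant, but cyclic with period 2.
The events fall on every Friday and Sunday.
Next Friday: Jun 11 2032.
Next Sunday: Jun 13 2032.
The following Friday is Jun 18 2032.
Next Sunday: Jun 20 2032.
The following Friday is Jun 25 2032.
Next Sunday: Jun 27 2032.
The following Friday is Jul 2 2032.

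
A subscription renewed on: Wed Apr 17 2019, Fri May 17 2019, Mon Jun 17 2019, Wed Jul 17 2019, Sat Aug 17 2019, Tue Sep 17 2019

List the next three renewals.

Thu Oct 17 2019, Sun Nov 17 2019, Tue Dec 17 2019

Gaps: 30, 31, 30, 31, 31 days — not constant. Every event is on the 17th of the month.
Pattern: the 17th of each month.
October 2019: Thu Oct 17 2019.
November 2019: Sun Nov 17 2019.
Next: December 2019 → Tue Dec 17 2019.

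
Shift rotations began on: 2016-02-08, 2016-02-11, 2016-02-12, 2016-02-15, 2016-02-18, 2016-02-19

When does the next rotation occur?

Gaps: 3, 1, 3, 3, 1 days — not constant, but cyclic with period 3.
The events fall on every Monday, Thursday and Friday.
The following Monday is 2016-02-22.

2016-02-22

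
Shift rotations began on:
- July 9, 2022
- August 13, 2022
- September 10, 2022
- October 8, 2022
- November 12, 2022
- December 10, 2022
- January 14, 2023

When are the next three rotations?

These are Saturdays at 28- or 35-day spacing (35, 28, 28, 35, 28, 35).
The pattern: 2nd Saturday of the month.
February 2023 — 2nd Saturday is February 11, 2023.
2nd Saturday of March 2023: March 11, 2023.
April 2023 — 2nd Saturday is April 8, 2023.

February 11, 2023; March 11, 2023; April 8, 2023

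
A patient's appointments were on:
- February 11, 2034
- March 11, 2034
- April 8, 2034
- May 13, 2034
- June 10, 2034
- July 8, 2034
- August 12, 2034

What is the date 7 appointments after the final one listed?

March 10, 2035

These are Saturdays at 28- or 35-day spacing (28, 28, 35, 28, 28, 35).
The pattern: 2nd Saturday of the month.
September 2034 — 2nd Saturday is September 9, 2034.
2nd Saturday of October 2034: October 14, 2034.
2nd Saturday of November 2034: November 11, 2034.
2nd Saturday of December 2034: December 9, 2034.
January 2035 — 2nd Saturday is January 13, 2035.
February 2035 — 2nd Saturday is February 10, 2035.
March 2035 — 2nd Saturday is March 10, 2035.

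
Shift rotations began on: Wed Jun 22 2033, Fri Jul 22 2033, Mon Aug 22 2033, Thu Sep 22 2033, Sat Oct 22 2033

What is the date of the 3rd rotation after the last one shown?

Sun Jan 22 2034

The day-of-month is always 22 (30, 31, 31, 30 days between events).
So this recurs on the 22nd of each month.
November 2033: Tue Nov 22 2033.
December 2033: Thu Dec 22 2033.
Next: January 2034 → Sun Jan 22 2034.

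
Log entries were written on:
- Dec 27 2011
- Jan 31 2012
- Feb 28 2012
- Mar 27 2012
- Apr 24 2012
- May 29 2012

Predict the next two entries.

Jun 26 2012, Jul 31 2012

These are Tuesdays with 35, 28, 28, 28, 35-day gaps.
Each is the final Tuesday of its month — Jan 31 2012 is past the 28th, so '4th Tuesday' doesn't fit.
June 2012 ends with Tuesday Jun 26 2012.
Last Tuesday of July 2012: Jul 31 2012.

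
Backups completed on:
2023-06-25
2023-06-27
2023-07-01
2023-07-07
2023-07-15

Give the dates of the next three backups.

2023-07-25, 2023-08-06, 2023-08-20

The spacing grows by 2 each time: 2, 4, 6, 8 days.
Next gap: 10 days. 2023-07-15 + 10 days = 2023-07-25.
Next gap: 12 days. 2023-07-25 + 12 days = 2023-08-06.
Next gap: 14 days. 2023-08-06 + 14 days = 2023-08-20.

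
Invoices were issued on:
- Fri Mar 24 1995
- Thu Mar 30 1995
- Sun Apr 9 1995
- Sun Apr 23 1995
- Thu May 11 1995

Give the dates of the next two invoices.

Gaps: 6, 10, 14, 18 days — each gap is 4 larger than the previous one.
Next gap: 22 days. Thu May 11 1995 + 22 days = Fri Jun 2 1995.
Next gap: 26 days. Fri Jun 2 1995 + 26 days = Wed Jun 28 1995.

Fri Jun 2 1995, Wed Jun 28 1995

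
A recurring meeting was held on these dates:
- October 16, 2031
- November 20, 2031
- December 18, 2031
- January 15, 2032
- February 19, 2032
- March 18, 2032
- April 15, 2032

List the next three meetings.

May 20, 2032; June 17, 2032; July 15, 2032

Gaps: 35, 28, 28, 35, 28, 28 days — a mix of 28 and 35. Every date is a Thursday.
Each is the 3rd Thursday of its month.
May 2032 — 3rd Thursday is May 20, 2032.
June 2032 — 3rd Thursday is June 17, 2032.
3rd Thursday of July 2032: July 15, 2032.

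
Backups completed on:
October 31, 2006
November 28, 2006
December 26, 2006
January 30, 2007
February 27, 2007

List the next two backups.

All Tuesdays; the gaps (28, 28, 35, 28) vary with month length.
This is the last Tuesday of each month.
March 2007 ends with Tuesday March 27, 2007.
April 2007 ends with Tuesday April 24, 2007.

March 27, 2007; April 24, 2007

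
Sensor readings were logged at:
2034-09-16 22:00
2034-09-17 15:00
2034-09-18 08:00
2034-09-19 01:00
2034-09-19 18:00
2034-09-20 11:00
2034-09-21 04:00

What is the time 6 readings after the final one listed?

The interval is a steady 17 hours (17, 17, 17, 17, 17, 17).
2034-09-21 04:00 + 17 h = 2034-09-21 21:00.
2034-09-21 21:00 + 17 h = 2034-09-22 14:00.
2034-09-22 14:00 + 17 h = 2034-09-23 07:00.
2034-09-23 07:00 + 17 h = 2034-09-24 00:00.
2034-09-24 00:00 + 17 h = 2034-09-24 17:00.
2034-09-24 17:00 + 17 h = 2034-09-25 10:00.

2034-09-25 10:00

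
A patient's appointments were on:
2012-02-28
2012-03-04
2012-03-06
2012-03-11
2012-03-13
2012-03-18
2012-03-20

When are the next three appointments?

2012-03-25, 2012-03-27, 2012-04-01

Every event lands on a Tuesday or Sunday (gaps cycle 5, 2, 5, 2, 5, 2).
So the schedule is: every Tuesday and Sunday.
Next Sunday: 2012-03-25.
The following Tuesday is 2012-03-27.
Next Sunday: 2012-04-01.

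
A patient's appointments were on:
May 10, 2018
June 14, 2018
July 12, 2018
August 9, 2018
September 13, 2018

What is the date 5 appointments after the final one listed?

February 14, 2019

These are Thursdays at 28- or 35-day spacing (35, 28, 28, 35).
The pattern: 2nd Thursday of the month.
2nd Thursday of October 2018: October 11, 2018.
2nd Thursday of November 2018: November 8, 2018.
2nd Thursday of December 2018: December 13, 2018.
January 2019 — 2nd Thursday is January 10, 2019.
February 2019 — 2nd Thursday is February 14, 2019.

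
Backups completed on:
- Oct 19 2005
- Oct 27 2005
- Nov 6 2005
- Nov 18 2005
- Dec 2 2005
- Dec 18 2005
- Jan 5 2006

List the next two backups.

Jan 25 2006, Feb 16 2006

The spacing grows by 2 each time: 8, 10, 12, 14, 16, 18 days.
Next gap: 20 days. Jan 5 2006 + 20 days = Jan 25 2006.
Next gap: 22 days. Jan 25 2006 + 22 days = Feb 16 2006.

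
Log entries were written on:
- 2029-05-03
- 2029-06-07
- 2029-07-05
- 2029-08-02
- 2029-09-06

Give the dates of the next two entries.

These are Thursdays at 28- or 35-day spacing (35, 28, 28, 35).
The pattern: 1st Thursday of the month.
1st Thursday of October 2029: 2029-10-04.
November 2029 — 1st Thursday is 2029-11-01.

2029-10-04, 2029-11-01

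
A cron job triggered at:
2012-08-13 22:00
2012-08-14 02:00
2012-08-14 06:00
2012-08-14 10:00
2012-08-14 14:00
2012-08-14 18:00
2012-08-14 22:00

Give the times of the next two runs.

2012-08-15 02:00, 2012-08-15 06:00

Spacing: 4, 4, 4, 4, 4, 4 h — constant 4 h.
2012-08-14 22:00 + 4 h = 2012-08-15 02:00.
2012-08-15 02:00 + 4 h = 2012-08-15 06:00.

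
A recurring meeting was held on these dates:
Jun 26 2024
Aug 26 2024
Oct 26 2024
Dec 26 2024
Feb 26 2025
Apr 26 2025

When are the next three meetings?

Gaps: 61, 61, 61, 62, 59 days — not constant. Every event is on the 26th of the month.
Pattern: the 26th of every 2 months.
June 2025: Jun 26 2025.
August 2025: Aug 26 2025.
Next: October 2025 → Oct 26 2025.

Jun 26 2025, Aug 26 2025, Oct 26 2025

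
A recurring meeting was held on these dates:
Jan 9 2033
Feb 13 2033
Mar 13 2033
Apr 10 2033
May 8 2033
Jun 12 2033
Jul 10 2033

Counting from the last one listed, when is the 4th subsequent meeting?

These are Sundays at 28- or 35-day spacing (35, 28, 28, 28, 35, 28).
The pattern: 2nd Sunday of the month.
2nd Sunday of August 2033: Aug 14 2033.
September 2033 — 2nd Sunday is Sep 11 2033.
October 2033 — 2nd Sunday is Oct 9 2033.
2nd Sunday of November 2033: Nov 13 2033.

Nov 13 2033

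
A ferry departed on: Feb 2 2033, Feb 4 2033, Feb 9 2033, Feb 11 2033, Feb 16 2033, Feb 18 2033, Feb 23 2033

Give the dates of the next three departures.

Feb 25 2033, Mar 2 2033, Mar 4 2033

Every event lands on a Wednesday or Friday (gaps cycle 2, 5, 2, 5, 2, 5).
So the schedule is: every Wednesday and Friday.
Next Friday: Feb 25 2033.
Next Wednesday: Mar 2 2033.
The following Friday is Mar 4 2033.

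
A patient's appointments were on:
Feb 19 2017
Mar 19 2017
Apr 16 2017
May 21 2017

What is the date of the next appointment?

Jun 18 2017

All dates are Sundays, 28, 28, 35 days apart.
Specifically, the 3rd Sunday of each month.
June 2017 — 3rd Sunday is Jun 18 2017.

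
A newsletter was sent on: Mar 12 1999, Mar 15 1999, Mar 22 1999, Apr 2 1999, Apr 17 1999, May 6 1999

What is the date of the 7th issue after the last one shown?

The spacing grows by 4 each time: 3, 7, 11, 15, 19 days.
Next gap: 23 days. May 6 1999 + 23 days = May 29 1999.
Next gap: 27 days. May 29 1999 + 27 days = Jun 25 1999.
Next gap: 31 days. Jun 25 1999 + 31 days = Jul 26 1999.
Next gap: 35 days. Jul 26 1999 + 35 days = Aug 30 1999.
Next gap: 39 days. Aug 30 1999 + 39 days = Oct 8 1999.
Next gap: 43 days. Oct 8 1999 + 43 days = Nov 20 1999.
Next gap: 47 days. Nov 20 1999 + 47 days = Jan 6 2000.

Jan 6 2000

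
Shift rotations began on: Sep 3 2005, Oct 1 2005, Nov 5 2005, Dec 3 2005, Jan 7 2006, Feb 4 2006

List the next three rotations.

Mar 4 2006, Apr 1 2006, May 6 2006

All dates are Saturdays, 28, 35, 28, 35, 28 days apart.
Specifically, the 1st Saturday of each month.
March 2006 — 1st Saturday is Mar 4 2006.
April 2006 — 1st Saturday is Apr 1 2006.
May 2006 — 1st Saturday is May 6 2006.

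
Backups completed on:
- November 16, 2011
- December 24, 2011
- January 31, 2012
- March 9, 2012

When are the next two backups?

April 16, 2012; May 24, 2012

Gaps between consecutive events: 38, 38, 38 days — a constant 38-day interval.
March 9, 2012 + 38 days = April 16, 2012.
April 16, 2012 + 38 days = May 24, 2012.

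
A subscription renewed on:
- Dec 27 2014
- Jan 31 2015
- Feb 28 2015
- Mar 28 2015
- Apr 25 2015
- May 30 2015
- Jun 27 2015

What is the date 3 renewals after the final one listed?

These are Saturdays with 35, 28, 28, 28, 35, 28-day gaps.
Each is the final Saturday of its month — Jan 31 2015 is past the 28th, so '4th Saturday' doesn't fit.
July 2015 ends with Saturday Jul 25 2015.
August 2015 ends with Saturday Aug 29 2015.
September 2015 ends with Saturday Sep 26 2015.

Sep 26 2015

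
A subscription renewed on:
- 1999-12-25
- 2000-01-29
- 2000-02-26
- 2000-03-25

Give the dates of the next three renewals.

These are Saturdays with 35, 28, 28-day gaps.
Each is the final Saturday of its month — 2000-01-29 is past the 28th, so '4th Saturday' doesn't fit.
April 2000 ends with Saturday 2000-04-29.
Last Saturday of May 2000: 2000-05-27.
June 2000 ends with Saturday 2000-06-24.

2000-04-29, 2000-05-27, 2000-06-24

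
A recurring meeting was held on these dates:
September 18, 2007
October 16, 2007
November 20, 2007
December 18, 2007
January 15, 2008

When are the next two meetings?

February 19, 2008; March 18, 2008

Gaps: 28, 35, 28, 28 days — a mix of 28 and 35. Every date is a Tuesday.
Each is the 3rd Tuesday of its month.
February 2008 — 3rd Tuesday is February 19, 2008.
3rd Tuesday of March 2008: March 18, 2008.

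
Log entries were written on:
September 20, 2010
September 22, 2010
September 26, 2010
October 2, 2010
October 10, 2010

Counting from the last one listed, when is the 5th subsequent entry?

Intervals are 2, 4, 6, 8 days — an arithmetic progression with common difference 2.
Next gap: 10 days. October 10, 2010 + 10 days = October 20, 2010.
Next gap: 12 days. October 20, 2010 + 12 days = November 1, 2010.
Next gap: 14 days. November 1, 2010 + 14 days = November 15, 2010.
Next gap: 16 days. November 15, 2010 + 16 days = December 1, 2010.
Next gap: 18 days. December 1, 2010 + 18 days = December 19, 2010.

December 19, 2010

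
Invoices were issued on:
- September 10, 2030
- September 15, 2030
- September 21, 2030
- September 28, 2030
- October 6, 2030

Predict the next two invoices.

October 15, 2030; October 25, 2030

Gaps: 5, 6, 7, 8 days — each gap is 1 larger than the previous one.
Next gap: 9 days. October 6, 2030 + 9 days = October 15, 2030.
Next gap: 10 days. October 15, 2030 + 10 days = October 25, 2030.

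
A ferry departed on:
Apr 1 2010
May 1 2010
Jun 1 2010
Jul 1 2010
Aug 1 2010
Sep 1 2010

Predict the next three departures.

Gaps: 30, 31, 30, 31, 31 days — not constant. Every event is on the 1st of the month.
Pattern: the 1st of each month.
October 2010: Oct 1 2010.
Next: November 2010 → Nov 1 2010.
December 2010: Dec 1 2010.

Oct 1 2010, Nov 1 2010, Dec 1 2010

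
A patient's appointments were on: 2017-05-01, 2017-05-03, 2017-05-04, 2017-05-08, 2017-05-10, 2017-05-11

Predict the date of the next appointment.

Every event lands on a Monday or Wednesday or Thursday (gaps cycle 2, 1, 4, 2, 1).
So the schedule is: every Monday, Wednesday and Thursday.
Next Monday: 2017-05-15.

2017-05-15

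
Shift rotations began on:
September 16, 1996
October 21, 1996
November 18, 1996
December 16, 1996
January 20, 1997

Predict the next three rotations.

All dates are Mondays, 35, 28, 28, 35 days apart.
Specifically, the 3rd Monday of each month.
February 1997 — 3rd Monday is February 17, 1997.
3rd Monday of March 1997: March 17, 1997.
3rd Monday of April 1997: April 21, 1997.

February 17, 1997; March 17, 1997; April 21, 1997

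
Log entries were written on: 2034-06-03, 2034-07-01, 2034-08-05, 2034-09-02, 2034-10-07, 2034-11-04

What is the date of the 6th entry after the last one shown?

These are Saturdays at 28- or 35-day spacing (28, 35, 28, 35, 28).
The pattern: 1st Saturday of the month.
December 2034 — 1st Saturday is 2034-12-02.
1st Saturday of January 2035: 2035-01-06.
1st Saturday of February 2035: 2035-02-03.
1st Saturday of March 2035: 2035-03-03.
April 2035 — 1st Saturday is 2035-04-07.
May 2035 — 1st Saturday is 2035-05-05.

2035-05-05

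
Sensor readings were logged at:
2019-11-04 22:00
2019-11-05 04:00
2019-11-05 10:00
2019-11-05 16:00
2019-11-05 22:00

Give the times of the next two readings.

Gaps: 6, 6, 6, 6 hours — each event is 6 hours after the previous one.
2019-11-05 22:00 + 6 h = 2019-11-06 04:00.
2019-11-06 04:00 + 6 h = 2019-11-06 10:00.

2019-11-06 04:00, 2019-11-06 10:00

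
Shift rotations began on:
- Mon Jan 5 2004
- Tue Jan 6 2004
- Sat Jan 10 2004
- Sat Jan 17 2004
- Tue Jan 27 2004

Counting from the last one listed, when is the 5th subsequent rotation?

Gaps: 1, 4, 7, 10 days — each gap is 3 larger than the previous one.
Next gap: 13 days. Tue Jan 27 2004 + 13 days = Mon Feb 9 2004.
Next gap: 16 days. Mon Feb 9 2004 + 16 days = Wed Feb 25 2004.
Next gap: 19 days. Wed Feb 25 2004 + 19 days = Mon Mar 15 2004.
Next gap: 22 days. Mon Mar 15 2004 + 22 days = Tue Apr 6 2004.
Next gap: 25 days. Tue Apr 6 2004 + 25 days = Sat May 1 2004.

Sat May 1 2004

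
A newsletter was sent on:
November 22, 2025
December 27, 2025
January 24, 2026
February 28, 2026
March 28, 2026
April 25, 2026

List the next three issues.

May 23, 2026; June 27, 2026; July 25, 2026

Gaps: 35, 28, 35, 28, 28 days — a mix of 28 and 35. Every date is a Saturday.
Each is the 4th Saturday of its month.
May 2026 — 4th Saturday is May 23, 2026.
June 2026 — 4th Saturday is June 27, 2026.
4th Saturday of July 2026: July 25, 2026.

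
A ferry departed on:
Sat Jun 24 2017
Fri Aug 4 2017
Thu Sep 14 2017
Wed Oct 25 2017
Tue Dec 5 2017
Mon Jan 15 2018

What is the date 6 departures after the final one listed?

Tue Sep 18 2018

Every event comes 41 days after the last (41, 41, 41, 41, 41).
Mon Jan 15 2018 + 41 days = Sun Feb 25 2018.
Sun Feb 25 2018 + 41 days = Sat Apr 7 2018.
Sat Apr 7 2018 + 41 days = Fri May 18 2018.
Fri May 18 2018 + 41 days = Thu Jun 28 2018.
Thu Jun 28 2018 + 41 days = Wed Aug 8 2018.
Wed Aug 8 2018 + 41 days = Tue Sep 18 2018.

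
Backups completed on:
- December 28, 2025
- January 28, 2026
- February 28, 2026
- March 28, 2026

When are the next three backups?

Each date is the 28th; the gaps (31, 31, 28) track the month lengths.
The rule is the 28th of each month.
April 2026: April 28, 2026.
Next: May 2026 → May 28, 2026.
Next: June 2026 → June 28, 2026.

April 28, 2026; May 28, 2026; June 28, 2026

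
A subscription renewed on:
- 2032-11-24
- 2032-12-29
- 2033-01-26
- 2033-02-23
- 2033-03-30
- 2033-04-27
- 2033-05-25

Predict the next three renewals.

These are Wednesdays with 35, 28, 28, 35, 28, 28-day gaps.
Each is the final Wednesday of its month — 2032-12-29 is past the 28th, so '4th Wednesday' doesn't fit.
June 2033 ends with Wednesday 2033-06-29.
Last Wednesday of July 2033: 2033-07-27.
Last Wednesday of August 2033: 2033-08-31.

2033-06-29, 2033-07-27, 2033-08-31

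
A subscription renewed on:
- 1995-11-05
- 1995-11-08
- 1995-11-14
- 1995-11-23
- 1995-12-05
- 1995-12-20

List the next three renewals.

The spacing grows by 3 each time: 3, 6, 9, 12, 15 days.
Next gap: 18 days. 1995-12-20 + 18 days = 1996-01-07.
Next gap: 21 days. 1996-01-07 + 21 days = 1996-01-28.
Next gap: 24 days. 1996-01-28 + 24 days = 1996-02-21.

1996-01-07, 1996-01-28, 1996-02-21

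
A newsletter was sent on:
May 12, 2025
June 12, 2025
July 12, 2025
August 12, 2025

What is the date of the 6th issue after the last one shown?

February 12, 2026

Gaps: 31, 30, 31 days — not constant. Every event is on the 12th of the month.
Pattern: the 12th of each month.
September 2025: September 12, 2025.
October 2025: October 12, 2025.
Next: November 2025 → November 12, 2025.
Next: December 2025 → December 12, 2025.
Next: January 2026 → January 12, 2026.
Next: February 2026 → February 12, 2026.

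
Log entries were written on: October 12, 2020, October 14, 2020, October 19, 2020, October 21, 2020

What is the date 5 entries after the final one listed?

Every event lands on a Monday or Wednesday (gaps cycle 2, 5, 2).
So the schedule is: every Monday and Wednesday.
Next Monday: October 26, 2020.
The following Wednesday is October 28, 2020.
Next Monday: November 2, 2020.
Next Wednesday: November 4, 2020.
The following Monday is November 9, 2020.

November 9, 2020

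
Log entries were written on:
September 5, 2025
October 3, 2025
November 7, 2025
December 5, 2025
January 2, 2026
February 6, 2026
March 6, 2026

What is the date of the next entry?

April 3, 2026

These are Fridays at 28- or 35-day spacing (28, 35, 28, 28, 35, 28).
The pattern: 1st Friday of the month.
April 2026 — 1st Friday is April 3, 2026.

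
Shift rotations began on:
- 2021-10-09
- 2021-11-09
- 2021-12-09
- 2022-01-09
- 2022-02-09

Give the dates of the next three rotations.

2022-03-09, 2022-04-09, 2022-05-09

Each date is the 9th; the gaps (31, 30, 31, 31) track the month lengths.
The rule is the 9th of each month.
Next: March 2022 → 2022-03-09.
Next: April 2022 → 2022-04-09.
Next: May 2022 → 2022-05-09.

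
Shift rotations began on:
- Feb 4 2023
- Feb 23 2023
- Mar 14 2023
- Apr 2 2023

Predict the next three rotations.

Apr 21 2023, May 10 2023, May 29 2023

Every event comes 19 days after the last (19, 19, 19).
Apr 2 2023 + 19 days = Apr 21 2023.
Apr 21 2023 + 19 days = May 10 2023.
May 10 2023 + 19 days = May 29 2023.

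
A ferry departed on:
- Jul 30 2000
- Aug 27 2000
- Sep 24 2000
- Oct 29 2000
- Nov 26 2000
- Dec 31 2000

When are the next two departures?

These are Sundays with 28, 28, 35, 28, 35-day gaps.
Each is the final Sunday of its month — Jul 30 2000 is past the 28th, so '4th Sunday' doesn't fit.
Last Sunday of January 2001: Jan 28 2001.
February 2001 ends with Sunday Feb 25 2001.

Jan 28 2001, Feb 25 2001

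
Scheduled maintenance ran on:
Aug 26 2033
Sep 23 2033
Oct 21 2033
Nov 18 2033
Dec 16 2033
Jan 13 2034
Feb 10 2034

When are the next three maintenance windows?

Every event comes 28 days after the last (28, 28, 28, 28, 28, 28).
Feb 10 2034 + 28 days = Mar 10 2034.
Mar 10 2034 + 28 days = Apr 7 2034.
Apr 7 2034 + 28 days = May 5 2034.

Mar 10 2034, Apr 7 2034, May 5 2034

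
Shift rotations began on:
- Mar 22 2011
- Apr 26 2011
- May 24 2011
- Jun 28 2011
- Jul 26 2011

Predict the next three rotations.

Aug 23 2011, Sep 27 2011, Oct 25 2011

Gaps: 35, 28, 35, 28 days — a mix of 28 and 35. Every date is a Tuesday.
Each is the 4th Tuesday of its month.
August 2011 — 4th Tuesday is Aug 23 2011.
September 2011 — 4th Tuesday is Sep 27 2011.
4th Tuesday of October 2011: Oct 25 2011.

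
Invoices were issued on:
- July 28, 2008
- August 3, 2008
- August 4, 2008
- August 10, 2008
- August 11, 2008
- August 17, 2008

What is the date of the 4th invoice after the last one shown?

The gap pattern 6, 1, 6, 1, 6 repeats every 2 events.
These are the Mondays and Sundays of each week.
The following Monday is August 18, 2008.
The following Sunday is August 24, 2008.
The following Monday is August 25, 2008.
The following Sunday is August 31, 2008.

August 31, 2008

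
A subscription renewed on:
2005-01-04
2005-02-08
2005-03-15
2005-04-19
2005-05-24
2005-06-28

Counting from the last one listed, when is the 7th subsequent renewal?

The spacing is 35, 35, 35, 35, 35 days — always 35 days.
2005-06-28 + 35 days = 2005-08-02.
2005-08-02 + 35 days = 2005-09-06.
2005-09-06 + 35 days = 2005-10-11.
2005-10-11 + 35 days = 2005-11-15.
2005-11-15 + 35 days = 2005-12-20.
2005-12-20 + 35 days = 2006-01-24.
2006-01-24 + 35 days = 2006-02-28.

2006-02-28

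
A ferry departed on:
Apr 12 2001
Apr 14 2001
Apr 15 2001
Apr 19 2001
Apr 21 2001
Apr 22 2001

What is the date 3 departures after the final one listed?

Apr 29 2001

The gap pattern 2, 1, 4, 2, 1 repeats every 3 events.
These are the Thursdays, Saturdays and Sundays of each week.
Next Thursday: Apr 26 2001.
The following Saturday is Apr 28 2001.
Next Sunday: Apr 29 2001.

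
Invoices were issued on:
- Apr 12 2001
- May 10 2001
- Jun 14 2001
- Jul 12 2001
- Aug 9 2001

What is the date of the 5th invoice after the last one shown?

Jan 10 2002

Gaps: 28, 35, 28, 28 days — a mix of 28 and 35. Every date is a Thursday.
Each is the 2nd Thursday of its month.
2nd Thursday of September 2001: Sep 13 2001.
2nd Thursday of October 2001: Oct 11 2001.
November 2001 — 2nd Thursday is Nov 8 2001.
December 2001 — 2nd Thursday is Dec 13 2001.
January 2002 — 2nd Thursday is Jan 10 2002.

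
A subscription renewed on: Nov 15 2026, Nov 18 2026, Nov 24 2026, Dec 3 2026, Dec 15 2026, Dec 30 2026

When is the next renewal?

Jan 17 2027

Gaps: 3, 6, 9, 12, 15 days — each gap is 3 larger than the previous one.
Next gap: 18 days. Dec 30 2026 + 18 days = Jan 17 2027.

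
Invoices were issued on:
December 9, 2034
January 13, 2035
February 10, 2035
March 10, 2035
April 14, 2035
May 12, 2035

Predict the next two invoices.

These are Saturdays at 28- or 35-day spacing (35, 28, 28, 35, 28).
The pattern: 2nd Saturday of the month.
June 2035 — 2nd Saturday is June 9, 2035.
2nd Saturday of July 2035: July 14, 2035.

June 9, 2035; July 14, 2035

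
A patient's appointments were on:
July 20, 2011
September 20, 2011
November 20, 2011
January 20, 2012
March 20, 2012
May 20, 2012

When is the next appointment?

The day-of-month is always 20 (62, 61, 61, 60, 61 days between events).
So this recurs on the 20th of every 2 months.
July 2012: July 20, 2012.

July 20, 2012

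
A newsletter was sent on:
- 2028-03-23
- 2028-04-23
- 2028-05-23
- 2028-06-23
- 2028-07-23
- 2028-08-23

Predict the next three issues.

2028-09-23, 2028-10-23, 2028-11-23

The day-of-month is always 23 (31, 30, 31, 30, 31 days between events).
So this recurs on the 23rd of each month.
Next: September 2028 → 2028-09-23.
October 2028: 2028-10-23.
Next: November 2028 → 2028-11-23.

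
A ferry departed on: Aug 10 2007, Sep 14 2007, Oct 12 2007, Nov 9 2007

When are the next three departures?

Dec 14 2007, Jan 11 2008, Feb 8 2008

All dates are Fridays, 35, 28, 28 days apart.
Specifically, the 2nd Friday of each month.
2nd Friday of December 2007: Dec 14 2007.
2nd Friday of January 2008: Jan 11 2008.
February 2008 — 2nd Friday is Feb 8 2008.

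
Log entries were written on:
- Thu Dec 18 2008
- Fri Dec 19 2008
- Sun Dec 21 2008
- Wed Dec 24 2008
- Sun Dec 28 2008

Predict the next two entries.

Intervals are 1, 2, 3, 4 days — an arithmetic progression with common difference 1.
Next gap: 5 days. Sun Dec 28 2008 + 5 days = Fri Jan 2 2009.
Next gap: 6 days. Fri Jan 2 2009 + 6 days = Thu Jan 8 2009.

Fri Jan 2 2009, Thu Jan 8 2009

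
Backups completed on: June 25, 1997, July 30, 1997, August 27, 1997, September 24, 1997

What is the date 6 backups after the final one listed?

These are Wednesdays with 35, 28, 28-day gaps.
Each is the final Wednesday of its month — July 30, 1997 is past the 28th, so '4th Wednesday' doesn't fit.
Last Wednesday of October 1997: October 29, 1997.
November 1997 ends with Wednesday November 26, 1997.
Last Wednesday of December 1997: December 31, 1997.
January 1998 ends with Wednesday January 28, 1998.
Last Wednesday of February 1998: February 25, 1998.
March 1998 ends with Wednesday March 25, 1998.

March 25, 1998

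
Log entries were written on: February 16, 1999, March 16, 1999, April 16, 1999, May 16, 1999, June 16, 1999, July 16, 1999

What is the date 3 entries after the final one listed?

Gaps: 28, 31, 30, 31, 30 days — not constant. Every event is on the 16th of the month.
Pattern: the 16th of each month.
August 1999: August 16, 1999.
Next: September 1999 → September 16, 1999.
October 1999: October 16, 1999.

October 16, 1999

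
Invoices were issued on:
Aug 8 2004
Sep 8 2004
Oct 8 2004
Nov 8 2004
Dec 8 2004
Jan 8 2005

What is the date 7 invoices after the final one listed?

Gaps: 31, 30, 31, 30, 31 days — not constant. Every event is on the 8th of the month.
Pattern: the 8th of each month.
February 2005: Feb 8 2005.
Next: March 2005 → Mar 8 2005.
Next: April 2005 → Apr 8 2005.
Next: May 2005 → May 8 2005.
Next: June 2005 → Jun 8 2005.
Next: July 2005 → Jul 8 2005.
Next: August 2005 → Aug 8 2005.

Aug 8 2005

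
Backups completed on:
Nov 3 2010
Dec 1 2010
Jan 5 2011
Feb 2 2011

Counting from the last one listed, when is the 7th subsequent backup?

Sep 7 2011

Gaps: 28, 35, 28 days — a mix of 28 and 35. Every date is a Wednesday.
Each is the 1st Wednesday of its month.
March 2011 — 1st Wednesday is Mar 2 2011.
April 2011 — 1st Wednesday is Apr 6 2011.
1st Wednesday of May 2011: May 4 2011.
1st Wednesday of June 2011: Jun 1 2011.
1st Wednesday of July 2011: Jul 6 2011.
August 2011 — 1st Wednesday is Aug 3 2011.
1st Wednesday of September 2011: Sep 7 2011.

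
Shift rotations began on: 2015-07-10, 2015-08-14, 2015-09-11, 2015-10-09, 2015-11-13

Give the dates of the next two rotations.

2015-12-11, 2016-01-08

Gaps: 35, 28, 28, 35 days — a mix of 28 and 35. Every date is a Friday.
Each is the 2nd Friday of its month.
2nd Friday of December 2015: 2015-12-11.
2nd Friday of January 2016: 2016-01-08.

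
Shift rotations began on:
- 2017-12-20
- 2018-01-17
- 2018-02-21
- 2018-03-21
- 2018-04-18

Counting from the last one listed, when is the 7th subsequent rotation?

2018-11-21

These are Wednesdays at 28- or 35-day spacing (28, 35, 28, 28).
The pattern: 3rd Wednesday of the month.
May 2018 — 3rd Wednesday is 2018-05-16.
3rd Wednesday of June 2018: 2018-06-20.
July 2018 — 3rd Wednesday is 2018-07-18.
3rd Wednesday of August 2018: 2018-08-15.
3rd Wednesday of September 2018: 2018-09-19.
3rd Wednesday of October 2018: 2018-10-17.
November 2018 — 3rd Wednesday is 2018-11-21.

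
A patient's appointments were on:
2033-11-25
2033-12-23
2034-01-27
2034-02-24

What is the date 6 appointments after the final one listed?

2034-08-25

Gaps: 28, 35, 28 days — a mix of 28 and 35. Every date is a Friday.
Each is the 4th Friday of its month.
4th Friday of March 2034: 2034-03-24.
April 2034 — 4th Friday is 2034-04-28.
4th Friday of May 2034: 2034-05-26.
4th Friday of June 2034: 2034-06-23.
4th Friday of July 2034: 2034-07-28.
4th Friday of August 2034: 2034-08-25.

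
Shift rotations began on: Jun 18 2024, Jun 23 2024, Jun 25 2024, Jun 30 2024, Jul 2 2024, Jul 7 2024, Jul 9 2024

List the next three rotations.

The gap pattern 5, 2, 5, 2, 5, 2 repeats every 2 events.
These are the Tuesdays and Sundays of each week.
Next Sunday: Jul 14 2024.
Next Tuesday: Jul 16 2024.
Next Sunday: Jul 21 2024.

Jul 14 2024, Jul 16 2024, Jul 21 2024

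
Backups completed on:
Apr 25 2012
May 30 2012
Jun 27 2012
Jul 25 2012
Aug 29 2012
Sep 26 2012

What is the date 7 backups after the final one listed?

These are Wednesdays with 35, 28, 28, 35, 28-day gaps.
Each is the final Wednesday of its month — May 30 2012 is past the 28th, so '4th Wednesday' doesn't fit.
Last Wednesday of October 2012: Oct 31 2012.
November 2012 ends with Wednesday Nov 28 2012.
December 2012 ends with Wednesday Dec 26 2012.
January 2013 ends with Wednesday Jan 30 2013.
February 2013 ends with Wednesday Feb 27 2013.
March 2013 ends with Wednesday Mar 27 2013.
Last Wednesday of April 2013: Apr 24 2013.

Apr 24 2013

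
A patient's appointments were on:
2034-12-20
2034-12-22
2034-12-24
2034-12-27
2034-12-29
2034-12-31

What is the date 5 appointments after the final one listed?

The gap pattern 2, 2, 3, 2, 2 repeats every 3 events.
These are the Wednesdays, Fridays and Sundays of each week.
The following Wednesday is 2035-01-03.
Next Friday: 2035-01-05.
The following Sunday is 2035-01-07.
Next Wednesday: 2035-01-10.
The following Friday is 2035-01-12.

2035-01-12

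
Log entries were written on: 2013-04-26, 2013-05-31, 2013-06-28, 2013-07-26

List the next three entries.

These are Fridays with 35, 28, 28-day gaps.
Each is the final Friday of its month — 2013-05-31 is past the 28th, so '4th Friday' doesn't fit.
Last Friday of August 2013: 2013-08-30.
September 2013 ends with Friday 2013-09-27.
October 2013 ends with Friday 2013-10-25.

2013-08-30, 2013-09-27, 2013-10-25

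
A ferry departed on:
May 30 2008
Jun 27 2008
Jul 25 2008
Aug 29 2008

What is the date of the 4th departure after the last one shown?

These are Fridays with 28, 28, 35-day gaps.
Each is the final Friday of its month — May 30 2008 is past the 28th, so '4th Friday' doesn't fit.
September 2008 ends with Friday Sep 26 2008.
Last Friday of October 2008: Oct 31 2008.
November 2008 ends with Friday Nov 28 2008.
Last Friday of December 2008: Dec 26 2008.

Dec 26 2008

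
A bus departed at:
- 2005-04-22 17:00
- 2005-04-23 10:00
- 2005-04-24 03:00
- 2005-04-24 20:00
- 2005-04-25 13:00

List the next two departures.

Spacing: 17, 17, 17, 17 h — constant 17 h.
2005-04-25 13:00 + 17 h = 2005-04-26 06:00.
2005-04-26 06:00 + 17 h = 2005-04-26 23:00.

2005-04-26 06:00, 2005-04-26 23:00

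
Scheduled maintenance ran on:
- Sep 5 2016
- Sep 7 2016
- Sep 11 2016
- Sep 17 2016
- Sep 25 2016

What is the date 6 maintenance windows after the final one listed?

Dec 24 2016

Intervals are 2, 4, 6, 8 days — an arithmetic progression with common difference 2.
Next gap: 10 days. Sep 25 2016 + 10 days = Oct 5 2016.
Next gap: 12 days. Oct 5 2016 + 12 days = Oct 17 2016.
Next gap: 14 days. Oct 17 2016 + 14 days = Oct 31 2016.
Next gap: 16 days. Oct 31 2016 + 16 days = Nov 16 2016.
Next gap: 18 days. Nov 16 2016 + 18 days = Dec 4 2016.
Next gap: 20 days. Dec 4 2016 + 20 days = Dec 24 2016.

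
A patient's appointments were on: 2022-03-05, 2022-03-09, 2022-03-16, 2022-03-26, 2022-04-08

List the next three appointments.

The spacing grows by 3 each time: 4, 7, 10, 13 days.
Next gap: 16 days. 2022-04-08 + 16 days = 2022-04-24.
Next gap: 19 days. 2022-04-24 + 19 days = 2022-05-13.
Next gap: 22 days. 2022-05-13 + 22 days = 2022-06-04.

2022-04-24, 2022-05-13, 2022-06-04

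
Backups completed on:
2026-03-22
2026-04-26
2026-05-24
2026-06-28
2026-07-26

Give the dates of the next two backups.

All dates are Sundays, 35, 28, 35, 28 days apart.
Specifically, the 4th Sunday of each month.
August 2026 — 4th Sunday is 2026-08-23.
September 2026 — 4th Sunday is 2026-09-27.

2026-08-23, 2026-09-27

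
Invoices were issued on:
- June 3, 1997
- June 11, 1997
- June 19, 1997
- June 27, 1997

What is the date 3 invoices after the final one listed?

Every event comes 8 days after the last (8, 8, 8).
June 27, 1997 + 8 days = July 5, 1997.
July 5, 1997 + 8 days = July 13, 1997.
July 13, 1997 + 8 days = July 21, 1997.

July 21, 1997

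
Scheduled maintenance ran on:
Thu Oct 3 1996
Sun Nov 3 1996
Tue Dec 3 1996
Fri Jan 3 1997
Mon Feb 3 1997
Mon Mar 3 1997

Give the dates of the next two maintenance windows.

Gaps: 31, 30, 31, 31, 28 days — not constant. Every event is on the 3rd of the month.
Pattern: the 3rd of each month.
Next: April 1997 → Thu Apr 3 1997.
Next: May 1997 → Sat May 3 1997.

Thu Apr 3 1997, Sat May 3 1997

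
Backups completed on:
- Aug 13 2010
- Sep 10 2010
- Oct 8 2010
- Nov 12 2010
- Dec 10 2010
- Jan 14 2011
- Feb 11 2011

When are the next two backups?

All dates are Fridays, 28, 28, 35, 28, 35, 28 days apart.
Specifically, the 2nd Friday of each month.
March 2011 — 2nd Friday is Mar 11 2011.
April 2011 — 2nd Friday is Apr 8 2011.

Mar 11 2011, Apr 8 2011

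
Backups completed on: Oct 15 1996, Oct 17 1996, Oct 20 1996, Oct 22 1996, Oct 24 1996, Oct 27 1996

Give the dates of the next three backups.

Every event lands on a Tuesday or Thursday or Sunday (gaps cycle 2, 3, 2, 2, 3).
So the schedule is: every Tuesday, Thursday and Sunday.
Next Tuesday: Oct 29 1996.
Next Thursday: Oct 31 1996.
Next Sunday: Nov 3 1996.

Oct 29 1996, Oct 31 1996, Nov 3 1996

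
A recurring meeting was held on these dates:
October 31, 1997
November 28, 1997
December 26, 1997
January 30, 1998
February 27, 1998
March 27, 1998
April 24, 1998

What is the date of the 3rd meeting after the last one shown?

July 31, 1998

Every date is a Friday; gaps 28, 28, 35, 28, 28, 28 days.
Each is the last Friday of its month (at least one falls on the 29th or later, ruling out '4th Friday').
May 1998 ends with Friday May 29, 1998.
June 1998 ends with Friday June 26, 1998.
Last Friday of July 1998: July 31, 1998.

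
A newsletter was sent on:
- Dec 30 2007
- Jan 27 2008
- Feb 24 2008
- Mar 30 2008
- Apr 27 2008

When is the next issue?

May 25 2008

All Sundays; the gaps (28, 28, 35, 28) vary with month length.
This is the last Sunday of each month.
May 2008 ends with Sunday May 25 2008.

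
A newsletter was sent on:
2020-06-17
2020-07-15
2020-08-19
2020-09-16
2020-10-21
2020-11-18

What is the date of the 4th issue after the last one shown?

2021-03-17

These are Wednesdays at 28- or 35-day spacing (28, 35, 28, 35, 28).
The pattern: 3rd Wednesday of the month.
3rd Wednesday of December 2020: 2020-12-16.
3rd Wednesday of January 2021: 2021-01-20.
3rd Wednesday of February 2021: 2021-02-17.
3rd Wednesday of March 2021: 2021-03-17.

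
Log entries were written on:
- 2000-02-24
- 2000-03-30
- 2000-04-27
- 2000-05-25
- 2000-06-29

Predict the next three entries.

Every date is a Thursday; gaps 35, 28, 28, 35 days.
Each is the last Thursday of its month (at least one falls on the 29th or later, ruling out '4th Thursday').
July 2000 ends with Thursday 2000-07-27.
August 2000 ends with Thursday 2000-08-31.
Last Thursday of September 2000: 2000-09-28.

2000-07-27, 2000-08-31, 2000-09-28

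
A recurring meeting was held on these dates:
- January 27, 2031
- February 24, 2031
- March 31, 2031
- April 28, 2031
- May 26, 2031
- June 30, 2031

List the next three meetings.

These are Mondays with 28, 35, 28, 28, 35-day gaps.
Each is the final Monday of its month — March 31, 2031 is past the 28th, so '4th Monday' doesn't fit.
Last Monday of July 2031: July 28, 2031.
Last Monday of August 2031: August 25, 2031.
Last Monday of September 2031: September 29, 2031.

July 28, 2031; August 25, 2031; September 29, 2031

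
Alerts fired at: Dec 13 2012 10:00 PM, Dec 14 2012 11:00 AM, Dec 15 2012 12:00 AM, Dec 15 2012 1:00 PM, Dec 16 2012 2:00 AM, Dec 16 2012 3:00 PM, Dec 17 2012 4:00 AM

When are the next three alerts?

Dec 17 2012 5:00 PM, Dec 18 2012 6:00 AM, Dec 18 2012 7:00 PM

The interval is a steady 13 hours (13, 13, 13, 13, 13, 13).
Dec 17 2012 4:00 AM + 13 h = Dec 17 2012 5:00 PM.
Dec 17 2012 5:00 PM + 13 h = Dec 18 2012 6:00 AM.
Dec 18 2012 6:00 AM + 13 h = Dec 18 2012 7:00 PM.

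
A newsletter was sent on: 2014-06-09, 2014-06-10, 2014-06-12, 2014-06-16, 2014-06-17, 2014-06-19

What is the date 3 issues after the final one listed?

Every event lands on a Monday or Tuesday or Thursday (gaps cycle 1, 2, 4, 1, 2).
So the schedule is: every Monday, Tuesday and Thursday.
The following Monday is 2014-06-23.
Next Tuesday: 2014-06-24.
Next Thursday: 2014-06-26.

2014-06-26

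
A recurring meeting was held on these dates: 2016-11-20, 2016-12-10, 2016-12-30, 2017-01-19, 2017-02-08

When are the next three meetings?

2017-02-28, 2017-03-20, 2017-04-09

The spacing is 20, 20, 20, 20 days — always 20 days.
2017-02-08 + 20 days = 2017-02-28.
2017-02-28 + 20 days = 2017-03-20.
2017-03-20 + 20 days = 2017-04-09.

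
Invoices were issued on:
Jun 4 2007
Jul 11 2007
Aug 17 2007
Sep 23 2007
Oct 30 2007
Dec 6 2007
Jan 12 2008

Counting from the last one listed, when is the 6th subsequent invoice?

Aug 21 2008

Gaps between consecutive events: 37, 37, 37, 37, 37, 37 days — a constant 37-day interval.
Jan 12 2008 + 37 days = Feb 18 2008.
Feb 18 2008 + 37 days = Mar 26 2008.
Mar 26 2008 + 37 days = May 2 2008.
May 2 2008 + 37 days = Jun 8 2008.
Jun 8 2008 + 37 days = Jul 15 2008.
Jul 15 2008 + 37 days = Aug 21 2008.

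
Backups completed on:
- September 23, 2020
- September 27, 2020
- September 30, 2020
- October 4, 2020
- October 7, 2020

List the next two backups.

October 11, 2020; October 14, 2020

The gap pattern 4, 3, 4, 3 repeats every 2 events.
These are the Wednesdays and Sundays of each week.
Next Sunday: October 11, 2020.
Next Wednesday: October 14, 2020.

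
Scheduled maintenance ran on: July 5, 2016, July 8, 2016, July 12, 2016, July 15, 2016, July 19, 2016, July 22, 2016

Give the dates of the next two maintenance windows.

July 26, 2016; July 29, 2016

The gap pattern 3, 4, 3, 4, 3 repeats every 2 events.
These are the Tuesdays and Fridays of each week.
The following Tuesday is July 26, 2016.
The following Friday is July 29, 2016.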